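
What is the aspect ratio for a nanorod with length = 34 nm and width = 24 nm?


Aspect ratio AR = length / diameter
AR = 34 / 24
AR = 1.42

1.42


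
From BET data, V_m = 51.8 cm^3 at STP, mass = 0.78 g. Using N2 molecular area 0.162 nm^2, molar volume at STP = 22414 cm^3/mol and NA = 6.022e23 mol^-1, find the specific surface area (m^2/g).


Number of moles in monolayer = V_m / 22414 = 51.8 / 22414 = 0.00231106
Number of molecules = moles * NA = 0.00231106 * 6.022e23
SA = molecules * sigma / mass
SA = (51.8 / 22414) * 6.022e23 * 0.162e-18 / 0.78
SA = 289.0 m^2/g

289.0


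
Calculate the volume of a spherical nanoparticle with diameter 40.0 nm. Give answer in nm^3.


Radius r = 40.0/2 = 20 nm
Volume V = (4/3) * pi * r^3
V = (4/3) * pi * (20)^3
V = 33510.32 nm^3

33510.32


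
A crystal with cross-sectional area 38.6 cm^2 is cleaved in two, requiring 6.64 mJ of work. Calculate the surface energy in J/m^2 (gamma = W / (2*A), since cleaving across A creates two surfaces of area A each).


Convert: A = 38.6 cm^2 = 0.00386 m^2, W = 6.64 mJ = 0.00664 J
Cleaving exposes two faces of area A, so total new surface = 2*A and gamma = W / (2*A)
gamma = 0.00664 / (2 * 0.00386)
gamma = 0.86 J/m^2

0.86


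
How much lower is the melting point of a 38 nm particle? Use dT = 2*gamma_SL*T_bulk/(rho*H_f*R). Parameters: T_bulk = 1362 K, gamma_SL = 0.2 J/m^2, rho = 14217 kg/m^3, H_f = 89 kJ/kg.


Radius R = 38/2 = 19 nm = 1.9e-08 m
Convert H_f = 89 kJ/kg = 89000 J/kg
dT = 2 * gamma_SL * T_bulk / (rho * H_f * R)
dT = 2 * 0.2 * 1362 / (14217 * 89000 * 1.9e-08)
dT = 22.7 K

22.7


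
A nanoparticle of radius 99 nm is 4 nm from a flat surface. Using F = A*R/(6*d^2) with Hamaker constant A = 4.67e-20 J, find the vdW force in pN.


Convert to SI: R = 99 nm = 9.9e-08 m, d = 4 nm = 4e-09 m
F = A * R / (6 * d^2)
F = 4.67e-20 * 9.9e-08 / (6 * (4e-09)^2)
F = 4.81594e-11 N = 48.159 pN

48.159


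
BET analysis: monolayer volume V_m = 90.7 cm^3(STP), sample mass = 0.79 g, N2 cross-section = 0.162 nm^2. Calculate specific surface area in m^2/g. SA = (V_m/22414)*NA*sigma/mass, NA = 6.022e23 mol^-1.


Number of moles in monolayer = V_m / 22414 = 90.7 / 22414 = 0.00404658
Number of molecules = moles * NA = 0.00404658 * 6.022e23
SA = molecules * sigma / mass
SA = (90.7 / 22414) * 6.022e23 * 0.162e-18 / 0.79
SA = 499.7 m^2/g

499.7


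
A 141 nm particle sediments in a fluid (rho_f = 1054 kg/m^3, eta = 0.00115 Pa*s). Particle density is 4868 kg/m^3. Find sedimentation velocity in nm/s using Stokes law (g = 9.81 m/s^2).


Radius R = 141/2 nm = 7.05e-08 m
Density difference = 4868 - 1054 = 3814 kg/m^3
v = 2 * R^2 * (rho_p - rho_f) * g / (9 * eta)
v = 2 * (7.05e-08)^2 * 3814 * 9.81 / (9 * 0.00115)
v = 3.5935e-08 m/s = 35.935 nm/s

35.935


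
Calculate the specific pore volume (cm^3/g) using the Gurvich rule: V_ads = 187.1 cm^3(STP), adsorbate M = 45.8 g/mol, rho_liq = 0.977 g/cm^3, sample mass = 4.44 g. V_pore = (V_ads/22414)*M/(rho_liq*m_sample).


Moles adsorbed n = V_ads / 22414 = 187.1 / 22414 = 8.347461e-03 mol
Liquid volume V_liq = n * M / rho_liq = 8.347461e-03 * 45.8 / 0.977 = 0.39131 cm^3
Specific pore volume V_pore = V_liq / m_sample = 0.39131 / 4.44
V_pore = 0.0881 cm^3/g

0.0881


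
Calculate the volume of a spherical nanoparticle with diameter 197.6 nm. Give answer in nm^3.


Radius r = 197.6/2 = 98.8 nm
Volume V = (4/3) * pi * r^3
V = (4/3) * pi * (98.8)^3
V = 4039796.08 nm^3

4039796.08


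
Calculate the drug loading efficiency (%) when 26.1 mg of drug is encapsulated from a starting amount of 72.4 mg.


Drug loading efficiency = (drug loaded / drug initial) * 100
DLE = 26.1 / 72.4 * 100
DLE = 0.3605 * 100
DLE = 36.05%

36.05


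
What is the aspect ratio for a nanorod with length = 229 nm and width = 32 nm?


Aspect ratio AR = length / diameter
AR = 229 / 32
AR = 7.16

7.16


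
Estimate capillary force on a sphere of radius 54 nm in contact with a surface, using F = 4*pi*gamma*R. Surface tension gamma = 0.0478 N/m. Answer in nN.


Convert radius: R = 54 nm = 5.4e-08 m
F = 4 * pi * gamma * R
F = 4 * pi * 0.0478 * 5.4e-08
F = 3.24363e-08 N = 32.4363 nN

32.4363


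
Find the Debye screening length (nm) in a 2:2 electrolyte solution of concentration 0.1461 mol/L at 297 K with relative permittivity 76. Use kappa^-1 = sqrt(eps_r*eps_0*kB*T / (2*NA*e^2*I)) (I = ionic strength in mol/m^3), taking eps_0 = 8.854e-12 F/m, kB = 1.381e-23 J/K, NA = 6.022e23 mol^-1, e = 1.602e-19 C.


Ionic strength I = 0.1461 * 2^2 * 1000 = 584.4 mol/m^3
kappa^-1 = sqrt(76 * 8.854e-12 * 1.381e-23 * 297 / (2 * 6.022e23 * (1.602e-19)^2 * 584.4))
kappa^-1 = 0.391 nm

0.391


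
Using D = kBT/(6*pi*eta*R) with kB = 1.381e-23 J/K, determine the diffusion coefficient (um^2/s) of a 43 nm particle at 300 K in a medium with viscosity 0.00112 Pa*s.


Radius R = 43/2 = 21.5 nm = 2.15e-08 m
D = kB*T / (6*pi*eta*R)
D = 1.381e-23 * 300 / (6 * pi * 0.00112 * 2.15e-08)
D = 9.12762e-12 m^2/s = 9.128 um^2/s

9.128


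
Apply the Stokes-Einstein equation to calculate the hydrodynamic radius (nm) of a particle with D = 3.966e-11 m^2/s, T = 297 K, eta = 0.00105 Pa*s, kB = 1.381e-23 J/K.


Stokes-Einstein: R = kB*T / (6*pi*eta*D)
R = 1.381e-23 * 297 / (6 * pi * 0.00105 * 3.966e-11)
R = 5.22525e-09 m = 5.23 nm

5.23


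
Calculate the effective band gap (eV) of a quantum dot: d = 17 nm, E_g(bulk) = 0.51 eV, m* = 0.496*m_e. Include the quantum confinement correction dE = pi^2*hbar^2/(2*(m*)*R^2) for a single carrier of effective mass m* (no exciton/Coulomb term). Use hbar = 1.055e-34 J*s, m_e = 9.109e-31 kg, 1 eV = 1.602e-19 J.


Radius R = 17/2 nm = 8.5e-09 m
Confinement energy dE = pi^2 * hbar^2 / (2 * m_eff * m_e * R^2)
dE = pi^2 * (1.055e-34)^2 / (2 * 0.496 * 9.109e-31 * (8.5e-09)^2) J, divided by 1.602e-19 J/eV
dE = 0.0105 eV
Total band gap = E_g(bulk) + dE = 0.51 + 0.0105 = 0.5205 eV

0.5205


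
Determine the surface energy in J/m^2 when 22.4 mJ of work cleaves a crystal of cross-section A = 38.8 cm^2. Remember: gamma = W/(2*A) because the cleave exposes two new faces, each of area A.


Convert: A = 38.8 cm^2 = 0.00388 m^2, W = 22.4 mJ = 0.0224 J
Cleaving exposes two faces of area A, so total new surface = 2*A and gamma = W / (2*A)
gamma = 0.0224 / (2 * 0.00388)
gamma = 2.887 J/m^2

2.887


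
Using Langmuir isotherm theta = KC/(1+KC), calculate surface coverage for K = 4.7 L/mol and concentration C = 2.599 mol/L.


Langmuir isotherm: theta = K*C / (1 + K*C)
K*C = 4.7 * 2.599 = 12.2153
theta = 12.2153 / (1 + 12.2153) = 12.2153 / 13.2153
theta = 0.9243

0.9243


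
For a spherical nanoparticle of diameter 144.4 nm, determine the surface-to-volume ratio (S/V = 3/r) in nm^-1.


Radius r = 144.4/2 = 72.2 nm
S/V = 3 / r = 3 / 72.2
S/V = 0.0416 nm^-1

0.0416


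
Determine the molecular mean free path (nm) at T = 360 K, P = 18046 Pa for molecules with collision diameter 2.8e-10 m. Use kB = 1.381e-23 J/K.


Mean free path: lambda = kB*T / (sqrt(2) * pi * d^2 * P)
lambda = 1.381e-23 * 360 / (sqrt(2) * pi * (2.8e-10)^2 * 18046)
lambda = 7.90923e-07 m
lambda = 790.92 nm

790.92


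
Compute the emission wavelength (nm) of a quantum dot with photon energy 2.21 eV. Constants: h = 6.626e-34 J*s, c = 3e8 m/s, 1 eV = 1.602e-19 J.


Convert energy: E = 2.21 eV = 2.21 * 1.602e-19 = 3.54042e-19 J
lambda = h*c / E = 6.626e-34 * 3e8 / 3.54042e-19
lambda = 5.61459e-07 m = 561.5 nm

561.5


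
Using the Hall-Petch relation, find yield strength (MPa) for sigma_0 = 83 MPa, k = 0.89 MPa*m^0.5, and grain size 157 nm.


d = 157 nm = 1.57e-07 m
sqrt(d) = 0.0003962323
Hall-Petch contribution = k / sqrt(d) = 0.89 / 0.0003962323 = 2246.2 MPa
sigma = sigma_0 + k/sqrt(d) = 83 + 2246.2 = 2329.2 MPa

2329.2


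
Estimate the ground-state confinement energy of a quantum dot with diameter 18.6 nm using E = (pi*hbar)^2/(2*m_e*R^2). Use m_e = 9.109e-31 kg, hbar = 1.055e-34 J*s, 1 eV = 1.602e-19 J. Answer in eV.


Radius R = 18.6/2 = 9.3 nm = 9.3e-09 m
E = (pi * 1.055e-34)^2 / (2 * 9.109e-31 * (9.3e-09)^2)
E(J) = 6.97169e-22
E = E(J) / 1.602e-19 = 0.0044 eV

0.0044


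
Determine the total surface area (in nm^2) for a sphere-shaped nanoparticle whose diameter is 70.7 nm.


Radius r = 70.7/2 = 35.35 nm
Surface area SA = 4 * pi * r^2
SA = 4 * pi * (35.35)^2
SA = 15703.22 nm^2

15703.22


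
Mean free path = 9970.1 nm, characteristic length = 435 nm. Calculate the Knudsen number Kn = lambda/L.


Knudsen number Kn = lambda / L
Kn = 9970.1 / 435
Kn = 22.9198

22.9198


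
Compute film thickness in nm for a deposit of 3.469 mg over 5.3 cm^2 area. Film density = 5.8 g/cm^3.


Convert: m = 3.469 mg = 3.4690e-06 kg, A = 5.3 cm^2 = 5.3000e-04 m^2, rho = 5.8 g/cm^3 = 5800 kg/m^3
t = m / (A * rho)
t = 3.4690e-06 / (5.3000e-04 * 5800)
t = 1.1285e-06 m = 1128.5 nm

1128.5


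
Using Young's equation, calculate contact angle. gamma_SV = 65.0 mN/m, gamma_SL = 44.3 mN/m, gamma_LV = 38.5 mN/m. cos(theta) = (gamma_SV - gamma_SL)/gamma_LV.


cos(theta) = (gamma_SV - gamma_SL) / gamma_LV
cos(theta) = (65.0 - 44.3) / 38.5
cos(theta) = 0.537662
theta = arccos(0.537662) = 57.48 degrees

57.48


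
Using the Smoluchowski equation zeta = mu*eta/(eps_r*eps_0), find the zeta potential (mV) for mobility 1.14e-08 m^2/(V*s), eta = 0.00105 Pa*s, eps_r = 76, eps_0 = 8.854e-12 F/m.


Smoluchowski equation: zeta = mu * eta / (eps_r * eps_0)
zeta = 1.14e-08 * 0.00105 / (76 * 8.854e-12)
zeta = 0.017789 V = 17.79 mV

17.79


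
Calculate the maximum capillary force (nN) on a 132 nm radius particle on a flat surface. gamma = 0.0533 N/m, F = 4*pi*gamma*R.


Convert radius: R = 132 nm = 1.32e-07 m
F = 4 * pi * gamma * R
F = 4 * pi * 0.0533 * 1.32e-07
F = 8.8412e-08 N = 88.412 nN

88.412


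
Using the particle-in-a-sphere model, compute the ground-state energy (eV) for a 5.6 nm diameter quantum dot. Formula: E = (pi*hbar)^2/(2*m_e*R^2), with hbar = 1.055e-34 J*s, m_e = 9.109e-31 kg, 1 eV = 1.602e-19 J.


Radius R = 5.6/2 = 2.8 nm = 2.8e-09 m
E = (pi * 1.055e-34)^2 / (2 * 9.109e-31 * (2.8e-09)^2)
E(J) = 7.69109e-21
E = E(J) / 1.602e-19 = 0.048 eV

0.048


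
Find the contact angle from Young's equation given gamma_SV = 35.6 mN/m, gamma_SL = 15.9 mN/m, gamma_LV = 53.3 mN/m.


cos(theta) = (gamma_SV - gamma_SL) / gamma_LV
cos(theta) = (35.6 - 15.9) / 53.3
cos(theta) = 0.369606
theta = arccos(0.369606) = 68.31 degrees

68.31


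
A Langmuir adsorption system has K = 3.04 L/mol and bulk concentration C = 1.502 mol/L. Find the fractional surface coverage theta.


Langmuir isotherm: theta = K*C / (1 + K*C)
K*C = 3.04 * 1.502 = 4.56608
theta = 4.56608 / (1 + 4.56608) = 4.56608 / 5.56608
theta = 0.8203

0.8203


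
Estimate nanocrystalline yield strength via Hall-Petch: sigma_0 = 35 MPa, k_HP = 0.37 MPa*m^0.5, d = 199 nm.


d = 199 nm = 1.99e-07 m
sqrt(d) = 0.0004460942
Hall-Petch contribution = k / sqrt(d) = 0.37 / 0.0004460942 = 829.4 MPa
sigma = sigma_0 + k/sqrt(d) = 35 + 829.4 = 864.4 MPa

864.4


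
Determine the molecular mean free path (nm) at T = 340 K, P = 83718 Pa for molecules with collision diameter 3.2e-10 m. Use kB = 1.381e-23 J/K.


Mean free path: lambda = kB*T / (sqrt(2) * pi * d^2 * P)
lambda = 1.381e-23 * 340 / (sqrt(2) * pi * (3.2e-10)^2 * 83718)
lambda = 1.23279e-07 m
lambda = 123.28 nm

123.28


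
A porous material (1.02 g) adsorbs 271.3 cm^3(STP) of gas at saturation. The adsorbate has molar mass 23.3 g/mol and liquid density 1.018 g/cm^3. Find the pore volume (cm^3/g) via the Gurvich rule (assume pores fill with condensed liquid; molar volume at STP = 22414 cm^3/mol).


Moles adsorbed n = V_ads / 22414 = 271.3 / 22414 = 1.210404e-02 mol
Liquid volume V_liq = n * M / rho_liq = 1.210404e-02 * 23.3 / 1.018 = 0.27704 cm^3
Specific pore volume V_pore = V_liq / m_sample = 0.27704 / 1.02
V_pore = 0.2716 cm^3/g

0.2716


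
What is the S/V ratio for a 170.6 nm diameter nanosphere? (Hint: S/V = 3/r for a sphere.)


Radius r = 170.6/2 = 85.3 nm
S/V = 3 / r = 3 / 85.3
S/V = 0.0352 nm^-1

0.0352


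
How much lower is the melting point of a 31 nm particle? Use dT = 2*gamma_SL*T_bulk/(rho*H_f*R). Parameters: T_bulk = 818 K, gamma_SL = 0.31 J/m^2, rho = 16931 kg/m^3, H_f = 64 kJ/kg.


Radius R = 31/2 = 15.5 nm = 1.55e-08 m
Convert H_f = 64 kJ/kg = 64000 J/kg
dT = 2 * gamma_SL * T_bulk / (rho * H_f * R)
dT = 2 * 0.31 * 818 / (16931 * 64000 * 1.55e-08)
dT = 30.2 K

30.2


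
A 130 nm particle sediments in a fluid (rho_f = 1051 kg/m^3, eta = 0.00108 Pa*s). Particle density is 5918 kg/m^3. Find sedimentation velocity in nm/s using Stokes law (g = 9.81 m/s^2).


Radius R = 130/2 nm = 6.5e-08 m
Density difference = 5918 - 1051 = 4867 kg/m^3
v = 2 * R^2 * (rho_p - rho_f) * g / (9 * eta)
v = 2 * (6.5e-08)^2 * 4867 * 9.81 / (9 * 0.00108)
v = 4.15069e-08 m/s = 41.5069 nm/s

41.5069


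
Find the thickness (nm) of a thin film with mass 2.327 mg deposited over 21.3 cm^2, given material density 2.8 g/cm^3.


Convert: m = 2.327 mg = 2.3270e-06 kg, A = 21.3 cm^2 = 2.1300e-03 m^2, rho = 2.8 g/cm^3 = 2800 kg/m^3
t = m / (A * rho)
t = 2.3270e-06 / (2.1300e-03 * 2800)
t = 3.9017e-07 m = 390.2 nm

390.2


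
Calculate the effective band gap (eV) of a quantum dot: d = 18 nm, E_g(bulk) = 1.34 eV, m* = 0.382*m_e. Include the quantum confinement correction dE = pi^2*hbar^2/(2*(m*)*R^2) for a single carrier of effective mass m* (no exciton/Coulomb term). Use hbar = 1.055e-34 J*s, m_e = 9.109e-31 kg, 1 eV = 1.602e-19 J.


Radius R = 18/2 nm = 9e-09 m
Confinement energy dE = pi^2 * hbar^2 / (2 * m_eff * m_e * R^2)
dE = pi^2 * (1.055e-34)^2 / (2 * 0.382 * 9.109e-31 * (9e-09)^2) J, divided by 1.602e-19 J/eV
dE = 0.0122 eV
Total band gap = E_g(bulk) + dE = 1.34 + 0.0122 = 1.3522 eV

1.3522


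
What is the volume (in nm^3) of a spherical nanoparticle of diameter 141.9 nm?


Radius r = 141.9/2 = 70.95 nm
Volume V = (4/3) * pi * r^3
V = (4/3) * pi * (70.95)^3
V = 1496048.97 nm^3

1496048.97


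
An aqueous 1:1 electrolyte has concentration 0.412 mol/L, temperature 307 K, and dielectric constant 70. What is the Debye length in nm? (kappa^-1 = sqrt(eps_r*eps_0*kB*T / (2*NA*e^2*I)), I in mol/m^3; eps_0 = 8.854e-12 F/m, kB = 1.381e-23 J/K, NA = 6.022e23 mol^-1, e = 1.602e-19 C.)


Ionic strength I = 0.412 * 1^2 * 1000 = 412 mol/m^3
kappa^-1 = sqrt(70 * 8.854e-12 * 1.381e-23 * 307 / (2 * 6.022e23 * (1.602e-19)^2 * 412))
kappa^-1 = 0.454 nm

0.454


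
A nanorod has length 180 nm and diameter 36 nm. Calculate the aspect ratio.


Aspect ratio AR = length / diameter
AR = 180 / 36
AR = 5.0

5.0


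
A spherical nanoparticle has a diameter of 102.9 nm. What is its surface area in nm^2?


Radius r = 102.9/2 = 51.45 nm
Surface area SA = 4 * pi * r^2
SA = 4 * pi * (51.45)^2
SA = 33264.47 nm^2

33264.47


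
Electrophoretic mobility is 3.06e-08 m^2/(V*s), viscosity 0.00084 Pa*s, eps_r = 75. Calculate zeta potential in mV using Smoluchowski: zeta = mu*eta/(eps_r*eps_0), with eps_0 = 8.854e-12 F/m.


Smoluchowski equation: zeta = mu * eta / (eps_r * eps_0)
zeta = 3.06e-08 * 0.00084 / (75 * 8.854e-12)
zeta = 0.038708 V = 38.71 mV

38.71


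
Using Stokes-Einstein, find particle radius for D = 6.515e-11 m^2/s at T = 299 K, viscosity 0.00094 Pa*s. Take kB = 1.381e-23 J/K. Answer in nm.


Stokes-Einstein: R = kB*T / (6*pi*eta*D)
R = 1.381e-23 * 299 / (6 * pi * 0.00094 * 6.515e-11)
R = 3.57702e-09 m = 3.58 nm

3.58


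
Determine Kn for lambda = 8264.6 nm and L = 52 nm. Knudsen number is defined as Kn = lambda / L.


Knudsen number Kn = lambda / L
Kn = 8264.6 / 52
Kn = 158.9346

158.9346


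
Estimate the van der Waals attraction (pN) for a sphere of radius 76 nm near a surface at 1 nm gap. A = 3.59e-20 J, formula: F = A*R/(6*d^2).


Convert to SI: R = 76 nm = 7.6e-08 m, d = 1 nm = 1e-09 m
F = A * R / (6 * d^2)
F = 3.59e-20 * 7.6e-08 / (6 * (1e-09)^2)
F = 4.54733e-10 N = 454.733 pN

454.733


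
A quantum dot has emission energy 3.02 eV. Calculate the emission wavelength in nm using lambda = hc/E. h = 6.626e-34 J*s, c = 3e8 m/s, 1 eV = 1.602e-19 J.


Convert energy: E = 3.02 eV = 3.02 * 1.602e-19 = 4.83804e-19 J
lambda = h*c / E = 6.626e-34 * 3e8 / 4.83804e-19
lambda = 4.10869e-07 m = 410.9 nm

410.9


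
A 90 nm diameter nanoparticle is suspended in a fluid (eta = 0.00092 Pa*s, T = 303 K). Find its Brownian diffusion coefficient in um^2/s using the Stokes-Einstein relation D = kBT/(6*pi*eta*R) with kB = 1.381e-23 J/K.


Radius R = 90/2 = 45 nm = 4.5e-08 m
D = kB*T / (6*pi*eta*R)
D = 1.381e-23 * 303 / (6 * pi * 0.00092 * 4.5e-08)
D = 5.3621e-12 m^2/s = 5.362 um^2/s

5.362


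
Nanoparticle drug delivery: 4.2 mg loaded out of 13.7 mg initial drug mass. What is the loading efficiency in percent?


Drug loading efficiency = (drug loaded / drug initial) * 100
DLE = 4.2 / 13.7 * 100
DLE = 0.3066 * 100
DLE = 30.66%

30.66


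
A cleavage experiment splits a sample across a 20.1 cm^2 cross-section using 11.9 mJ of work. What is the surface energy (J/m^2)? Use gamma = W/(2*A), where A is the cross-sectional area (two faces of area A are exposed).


Convert: A = 20.1 cm^2 = 0.00201 m^2, W = 11.9 mJ = 0.0119 J
Cleaving exposes two faces of area A, so total new surface = 2*A and gamma = W / (2*A)
gamma = 0.0119 / (2 * 0.00201)
gamma = 2.96 J/m^2

2.96


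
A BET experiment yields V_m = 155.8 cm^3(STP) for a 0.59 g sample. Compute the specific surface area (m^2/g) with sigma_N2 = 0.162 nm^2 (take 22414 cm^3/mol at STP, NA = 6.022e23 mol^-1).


Number of moles in monolayer = V_m / 22414 = 155.8 / 22414 = 0.00695101
Number of molecules = moles * NA = 0.00695101 * 6.022e23
SA = molecules * sigma / mass
SA = (155.8 / 22414) * 6.022e23 * 0.162e-18 / 0.59
SA = 1149.3 m^2/g

1149.3


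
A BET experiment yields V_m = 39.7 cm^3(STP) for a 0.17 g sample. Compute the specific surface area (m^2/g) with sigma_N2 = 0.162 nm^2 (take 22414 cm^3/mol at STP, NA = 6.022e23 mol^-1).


Number of moles in monolayer = V_m / 22414 = 39.7 / 22414 = 0.00177121
Number of molecules = moles * NA = 0.00177121 * 6.022e23
SA = molecules * sigma / mass
SA = (39.7 / 22414) * 6.022e23 * 0.162e-18 / 0.17
SA = 1016.4 m^2/g

1016.4


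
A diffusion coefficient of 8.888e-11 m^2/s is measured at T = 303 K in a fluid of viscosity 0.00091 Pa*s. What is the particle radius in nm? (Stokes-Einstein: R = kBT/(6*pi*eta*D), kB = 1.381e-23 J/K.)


Stokes-Einstein: R = kB*T / (6*pi*eta*D)
R = 1.381e-23 * 303 / (6 * pi * 0.00091 * 8.888e-11)
R = 2.74467e-09 m = 2.74 nm

2.74


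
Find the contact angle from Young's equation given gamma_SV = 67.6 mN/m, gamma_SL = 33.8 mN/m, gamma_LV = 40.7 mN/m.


cos(theta) = (gamma_SV - gamma_SL) / gamma_LV
cos(theta) = (67.6 - 33.8) / 40.7
cos(theta) = 0.830467
theta = arccos(0.830467) = 33.85 degrees

33.85


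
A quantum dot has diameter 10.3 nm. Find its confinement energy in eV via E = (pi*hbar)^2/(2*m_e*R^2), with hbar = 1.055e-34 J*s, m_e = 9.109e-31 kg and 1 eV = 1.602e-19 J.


Radius R = 10.3/2 = 5.15 nm = 5.15e-09 m
E = (pi * 1.055e-34)^2 / (2 * 9.109e-31 * (5.15e-09)^2)
E(J) = 2.27347e-21
E = E(J) / 1.602e-19 = 0.0142 eV

0.0142


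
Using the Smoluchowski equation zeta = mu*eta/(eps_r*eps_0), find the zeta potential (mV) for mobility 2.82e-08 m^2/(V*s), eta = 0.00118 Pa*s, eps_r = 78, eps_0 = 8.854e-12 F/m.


Smoluchowski equation: zeta = mu * eta / (eps_r * eps_0)
zeta = 2.82e-08 * 0.00118 / (78 * 8.854e-12)
zeta = 0.048183 V = 48.18 mV

48.18


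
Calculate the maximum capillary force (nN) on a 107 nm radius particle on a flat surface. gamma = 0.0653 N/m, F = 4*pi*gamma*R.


Convert radius: R = 107 nm = 1.07e-07 m
F = 4 * pi * gamma * R
F = 4 * pi * 0.0653 * 1.07e-07
F = 8.78025e-08 N = 87.8025 nN

87.8025


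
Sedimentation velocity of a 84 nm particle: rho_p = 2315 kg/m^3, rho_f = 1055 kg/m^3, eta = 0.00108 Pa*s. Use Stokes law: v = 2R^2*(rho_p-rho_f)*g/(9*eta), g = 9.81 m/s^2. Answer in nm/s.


Radius R = 84/2 nm = 4.2e-08 m
Density difference = 2315 - 1055 = 1260 kg/m^3
v = 2 * R^2 * (rho_p - rho_f) * g / (9 * eta)
v = 2 * (4.2e-08)^2 * 1260 * 9.81 / (9 * 0.00108)
v = 4.48644e-09 m/s = 4.4864 nm/s

4.4864


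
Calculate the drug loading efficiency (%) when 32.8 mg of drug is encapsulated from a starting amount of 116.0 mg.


Drug loading efficiency = (drug loaded / drug initial) * 100
DLE = 32.8 / 116.0 * 100
DLE = 0.2828 * 100
DLE = 28.28%

28.28


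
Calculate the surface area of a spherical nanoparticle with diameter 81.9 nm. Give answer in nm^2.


Radius r = 81.9/2 = 40.95 nm
Surface area SA = 4 * pi * r^2
SA = 4 * pi * (40.95)^2
SA = 21072.58 nm^2

21072.58


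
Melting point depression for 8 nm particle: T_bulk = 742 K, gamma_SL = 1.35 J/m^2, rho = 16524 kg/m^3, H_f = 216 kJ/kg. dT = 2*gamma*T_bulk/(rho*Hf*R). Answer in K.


Radius R = 8/2 = 4 nm = 4e-09 m
Convert H_f = 216 kJ/kg = 216000 J/kg
dT = 2 * gamma_SL * T_bulk / (rho * H_f * R)
dT = 2 * 1.35 * 742 / (16524 * 216000 * 4e-09)
dT = 140.3 K

140.3


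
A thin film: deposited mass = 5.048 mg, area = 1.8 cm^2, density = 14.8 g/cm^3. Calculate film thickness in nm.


Convert: m = 5.048 mg = 5.0480e-06 kg, A = 1.8 cm^2 = 1.8000e-04 m^2, rho = 14.8 g/cm^3 = 14800 kg/m^3
t = m / (A * rho)
t = 5.0480e-06 / (1.8000e-04 * 14800)
t = 1.8949e-06 m = 1894.9 nm

1894.9


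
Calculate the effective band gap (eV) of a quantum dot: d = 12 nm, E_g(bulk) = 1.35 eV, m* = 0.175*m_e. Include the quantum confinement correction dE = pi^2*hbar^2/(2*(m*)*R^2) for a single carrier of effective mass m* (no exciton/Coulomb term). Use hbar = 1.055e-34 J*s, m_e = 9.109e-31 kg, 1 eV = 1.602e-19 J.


Radius R = 12/2 nm = 6e-09 m
Confinement energy dE = pi^2 * hbar^2 / (2 * m_eff * m_e * R^2)
dE = pi^2 * (1.055e-34)^2 / (2 * 0.175 * 9.109e-31 * (6e-09)^2) J, divided by 1.602e-19 J/eV
dE = 0.0597 eV
Total band gap = E_g(bulk) + dE = 1.35 + 0.0597 = 1.4097 eV

1.4097


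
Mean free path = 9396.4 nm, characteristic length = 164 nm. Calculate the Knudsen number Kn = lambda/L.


Knudsen number Kn = lambda / L
Kn = 9396.4 / 164
Kn = 57.2951

57.2951


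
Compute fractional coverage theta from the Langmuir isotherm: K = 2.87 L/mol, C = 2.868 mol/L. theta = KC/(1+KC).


Langmuir isotherm: theta = K*C / (1 + K*C)
K*C = 2.87 * 2.868 = 8.23116
theta = 8.23116 / (1 + 8.23116) = 8.23116 / 9.23116
theta = 0.8917

0.8917


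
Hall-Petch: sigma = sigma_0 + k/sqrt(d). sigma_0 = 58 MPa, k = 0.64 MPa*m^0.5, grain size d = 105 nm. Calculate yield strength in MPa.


d = 105 nm = 1.05e-07 m
sqrt(d) = 0.000324037
Hall-Petch contribution = k / sqrt(d) = 0.64 / 0.000324037 = 1975.1 MPa
sigma = sigma_0 + k/sqrt(d) = 58 + 1975.1 = 2033.1 MPa

2033.1


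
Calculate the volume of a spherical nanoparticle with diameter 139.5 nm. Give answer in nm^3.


Radius r = 139.5/2 = 69.75 nm
Volume V = (4/3) * pi * r^3
V = (4/3) * pi * (69.75)^3
V = 1421416.15 nm^3

1421416.15


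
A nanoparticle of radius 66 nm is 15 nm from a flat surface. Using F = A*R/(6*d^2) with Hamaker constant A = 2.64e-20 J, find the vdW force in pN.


Convert to SI: R = 66 nm = 6.6e-08 m, d = 15 nm = 1.5e-08 m
F = A * R / (6 * d^2)
F = 2.64e-20 * 6.6e-08 / (6 * (1.5e-08)^2)
F = 1.29067e-12 N = 1.291 pN

1.291


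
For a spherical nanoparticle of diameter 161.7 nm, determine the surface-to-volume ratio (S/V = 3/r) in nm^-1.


Radius r = 161.7/2 = 80.85 nm
S/V = 3 / r = 3 / 80.85
S/V = 0.0371 nm^-1

0.0371


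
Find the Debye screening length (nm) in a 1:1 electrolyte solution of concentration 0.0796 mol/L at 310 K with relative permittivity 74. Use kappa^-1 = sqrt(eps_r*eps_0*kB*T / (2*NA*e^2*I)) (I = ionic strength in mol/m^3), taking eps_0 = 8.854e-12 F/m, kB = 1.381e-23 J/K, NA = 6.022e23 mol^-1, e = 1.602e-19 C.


Ionic strength I = 0.0796 * 1^2 * 1000 = 79.6 mol/m^3
kappa^-1 = sqrt(74 * 8.854e-12 * 1.381e-23 * 310 / (2 * 6.022e23 * (1.602e-19)^2 * 79.6))
kappa^-1 = 1.068 nm

1.068


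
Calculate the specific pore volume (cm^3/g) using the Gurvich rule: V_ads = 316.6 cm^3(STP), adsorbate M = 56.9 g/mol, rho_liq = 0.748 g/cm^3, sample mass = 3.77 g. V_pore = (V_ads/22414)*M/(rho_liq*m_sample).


Moles adsorbed n = V_ads / 22414 = 316.6 / 22414 = 1.412510e-02 mol
Liquid volume V_liq = n * M / rho_liq = 1.412510e-02 * 56.9 / 0.748 = 1.07449 cm^3
Specific pore volume V_pore = V_liq / m_sample = 1.07449 / 3.77
V_pore = 0.285 cm^3/g

0.285


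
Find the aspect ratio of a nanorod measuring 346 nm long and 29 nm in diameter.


Aspect ratio AR = length / diameter
AR = 346 / 29
AR = 11.93

11.93


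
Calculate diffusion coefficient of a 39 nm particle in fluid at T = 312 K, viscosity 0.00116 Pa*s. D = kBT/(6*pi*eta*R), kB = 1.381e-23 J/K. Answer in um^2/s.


Radius R = 39/2 = 19.5 nm = 1.95e-08 m
D = kB*T / (6*pi*eta*R)
D = 1.381e-23 * 312 / (6 * pi * 0.00116 * 1.95e-08)
D = 1.01054e-11 m^2/s = 10.105 um^2/s

10.105


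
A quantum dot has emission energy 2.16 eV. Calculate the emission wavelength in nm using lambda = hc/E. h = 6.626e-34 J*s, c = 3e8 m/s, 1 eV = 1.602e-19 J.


Convert energy: E = 2.16 eV = 2.16 * 1.602e-19 = 3.46032e-19 J
lambda = h*c / E = 6.626e-34 * 3e8 / 3.46032e-19
lambda = 5.74456e-07 m = 574.5 nm

574.5


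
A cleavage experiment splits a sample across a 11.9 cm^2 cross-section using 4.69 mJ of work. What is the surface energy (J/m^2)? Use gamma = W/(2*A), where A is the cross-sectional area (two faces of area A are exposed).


Convert: A = 11.9 cm^2 = 0.00119 m^2, W = 4.69 mJ = 0.00469 J
Cleaving exposes two faces of area A, so total new surface = 2*A and gamma = W / (2*A)
gamma = 0.00469 / (2 * 0.00119)
gamma = 1.971 J/m^2

1.971


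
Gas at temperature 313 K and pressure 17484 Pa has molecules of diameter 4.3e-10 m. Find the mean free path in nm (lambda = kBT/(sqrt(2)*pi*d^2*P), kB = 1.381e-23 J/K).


Mean free path: lambda = kB*T / (sqrt(2) * pi * d^2 * P)
lambda = 1.381e-23 * 313 / (sqrt(2) * pi * (4.3e-10)^2 * 17484)
lambda = 3.00951e-07 m
lambda = 300.95 nm

300.95


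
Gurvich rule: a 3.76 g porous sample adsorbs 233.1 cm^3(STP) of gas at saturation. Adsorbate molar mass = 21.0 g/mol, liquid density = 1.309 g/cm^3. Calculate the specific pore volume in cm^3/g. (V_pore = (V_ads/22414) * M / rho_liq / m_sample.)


Moles adsorbed n = V_ads / 22414 = 233.1 / 22414 = 1.039975e-02 mol
Liquid volume V_liq = n * M / rho_liq = 1.039975e-02 * 21.0 / 1.309 = 0.16684 cm^3
Specific pore volume V_pore = V_liq / m_sample = 0.16684 / 3.76
V_pore = 0.0444 cm^3/g

0.0444


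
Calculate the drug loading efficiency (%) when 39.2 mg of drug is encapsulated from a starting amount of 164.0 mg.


Drug loading efficiency = (drug loaded / drug initial) * 100
DLE = 39.2 / 164.0 * 100
DLE = 0.239 * 100
DLE = 23.9%

23.9


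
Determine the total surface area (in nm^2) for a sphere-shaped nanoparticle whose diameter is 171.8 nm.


Radius r = 171.8/2 = 85.9 nm
Surface area SA = 4 * pi * r^2
SA = 4 * pi * (85.9)^2
SA = 92724.86 nm^2

92724.86


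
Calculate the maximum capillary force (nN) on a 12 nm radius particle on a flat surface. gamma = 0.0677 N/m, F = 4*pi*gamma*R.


Convert radius: R = 12 nm = 1.2e-08 m
F = 4 * pi * gamma * R
F = 4 * pi * 0.0677 * 1.2e-08
F = 1.02089e-08 N = 10.2089 nN

10.2089


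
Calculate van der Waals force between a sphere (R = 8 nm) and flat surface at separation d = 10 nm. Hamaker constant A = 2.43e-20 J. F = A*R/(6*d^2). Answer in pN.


Convert to SI: R = 8 nm = 8e-09 m, d = 10 nm = 1e-08 m
F = A * R / (6 * d^2)
F = 2.43e-20 * 8e-09 / (6 * (1e-08)^2)
F = 3.24e-13 N = 0.324 pN

0.324


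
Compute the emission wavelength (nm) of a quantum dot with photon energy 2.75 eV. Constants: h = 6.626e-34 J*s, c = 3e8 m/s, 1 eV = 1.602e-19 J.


Convert energy: E = 2.75 eV = 2.75 * 1.602e-19 = 4.4055e-19 J
lambda = h*c / E = 6.626e-34 * 3e8 / 4.4055e-19
lambda = 4.51209e-07 m = 451.2 nm

451.2


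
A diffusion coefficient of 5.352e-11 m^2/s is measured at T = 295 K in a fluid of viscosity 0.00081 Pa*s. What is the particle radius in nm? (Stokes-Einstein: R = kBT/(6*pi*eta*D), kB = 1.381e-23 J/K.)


Stokes-Einstein: R = kB*T / (6*pi*eta*D)
R = 1.381e-23 * 295 / (6 * pi * 0.00081 * 5.352e-11)
R = 4.98555e-09 m = 4.99 nm

4.99


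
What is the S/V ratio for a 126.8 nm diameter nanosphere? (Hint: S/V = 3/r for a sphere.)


Radius r = 126.8/2 = 63.4 nm
S/V = 3 / r = 3 / 63.4
S/V = 0.0473 nm^-1

0.0473


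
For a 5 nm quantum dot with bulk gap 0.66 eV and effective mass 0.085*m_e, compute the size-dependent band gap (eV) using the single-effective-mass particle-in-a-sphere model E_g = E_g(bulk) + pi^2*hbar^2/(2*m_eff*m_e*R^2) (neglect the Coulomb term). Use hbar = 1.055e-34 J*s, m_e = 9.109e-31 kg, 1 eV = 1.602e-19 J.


Radius R = 5/2 nm = 2.5e-09 m
Confinement energy dE = pi^2 * hbar^2 / (2 * m_eff * m_e * R^2)
dE = pi^2 * (1.055e-34)^2 / (2 * 0.085 * 9.109e-31 * (2.5e-09)^2) J, divided by 1.602e-19 J/eV
dE = 0.7085 eV
Total band gap = E_g(bulk) + dE = 0.66 + 0.7085 = 1.3685 eV

1.3685


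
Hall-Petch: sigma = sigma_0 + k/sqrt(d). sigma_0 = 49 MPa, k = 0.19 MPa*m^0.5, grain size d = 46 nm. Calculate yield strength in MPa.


d = 46 nm = 4.6e-08 m
sqrt(d) = 0.0002144761
Hall-Petch contribution = k / sqrt(d) = 0.19 / 0.0002144761 = 885.9 MPa
sigma = sigma_0 + k/sqrt(d) = 49 + 885.9 = 934.9 MPa

934.9


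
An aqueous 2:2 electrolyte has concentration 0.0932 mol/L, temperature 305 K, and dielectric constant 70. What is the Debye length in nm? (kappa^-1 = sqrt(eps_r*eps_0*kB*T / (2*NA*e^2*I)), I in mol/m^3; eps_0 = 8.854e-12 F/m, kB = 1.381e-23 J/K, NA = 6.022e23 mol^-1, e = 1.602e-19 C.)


Ionic strength I = 0.0932 * 2^2 * 1000 = 372.8 mol/m^3
kappa^-1 = sqrt(70 * 8.854e-12 * 1.381e-23 * 305 / (2 * 6.022e23 * (1.602e-19)^2 * 372.8))
kappa^-1 = 0.476 nm

0.476


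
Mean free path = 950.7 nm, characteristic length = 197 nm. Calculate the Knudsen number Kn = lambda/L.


Knudsen number Kn = lambda / L
Kn = 950.7 / 197
Kn = 4.8259

4.8259


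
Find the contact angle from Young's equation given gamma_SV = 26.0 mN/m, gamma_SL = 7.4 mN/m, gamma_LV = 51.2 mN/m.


cos(theta) = (gamma_SV - gamma_SL) / gamma_LV
cos(theta) = (26.0 - 7.4) / 51.2
cos(theta) = 0.363281
theta = arccos(0.363281) = 68.7 degrees

68.7


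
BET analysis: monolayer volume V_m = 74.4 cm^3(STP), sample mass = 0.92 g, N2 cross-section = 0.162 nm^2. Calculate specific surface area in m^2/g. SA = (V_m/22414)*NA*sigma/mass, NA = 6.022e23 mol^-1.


Number of moles in monolayer = V_m / 22414 = 74.4 / 22414 = 0.00331935
Number of molecules = moles * NA = 0.00331935 * 6.022e23
SA = molecules * sigma / mass
SA = (74.4 / 22414) * 6.022e23 * 0.162e-18 / 0.92
SA = 352.0 m^2/g

352.0


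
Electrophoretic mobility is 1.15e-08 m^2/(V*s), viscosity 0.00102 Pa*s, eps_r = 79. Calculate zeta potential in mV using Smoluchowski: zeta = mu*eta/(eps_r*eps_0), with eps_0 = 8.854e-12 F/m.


Smoluchowski equation: zeta = mu * eta / (eps_r * eps_0)
zeta = 1.15e-08 * 0.00102 / (79 * 8.854e-12)
zeta = 0.01677 V = 16.77 mV

16.77


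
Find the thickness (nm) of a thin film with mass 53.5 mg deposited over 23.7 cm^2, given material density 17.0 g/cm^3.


Convert: m = 53.5 mg = 5.3500e-05 kg, A = 23.7 cm^2 = 2.3700e-03 m^2, rho = 17.0 g/cm^3 = 17000 kg/m^3
t = m / (A * rho)
t = 5.3500e-05 / (2.3700e-03 * 17000)
t = 1.3279e-06 m = 1327.9 nm

1327.9


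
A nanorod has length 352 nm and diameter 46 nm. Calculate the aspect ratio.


Aspect ratio AR = length / diameter
AR = 352 / 46
AR = 7.65

7.65


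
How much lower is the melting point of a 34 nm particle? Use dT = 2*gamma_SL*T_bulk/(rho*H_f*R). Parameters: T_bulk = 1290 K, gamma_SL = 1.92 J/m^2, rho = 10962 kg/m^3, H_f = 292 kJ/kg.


Radius R = 34/2 = 17 nm = 1.7e-08 m
Convert H_f = 292 kJ/kg = 292000 J/kg
dT = 2 * gamma_SL * T_bulk / (rho * H_f * R)
dT = 2 * 1.92 * 1290 / (10962 * 292000 * 1.7e-08)
dT = 91.0 K

91.0


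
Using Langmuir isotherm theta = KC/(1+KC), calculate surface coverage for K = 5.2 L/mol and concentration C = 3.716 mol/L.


Langmuir isotherm: theta = K*C / (1 + K*C)
K*C = 5.2 * 3.716 = 19.3232
theta = 19.3232 / (1 + 19.3232) = 19.3232 / 20.3232
theta = 0.9508

0.9508


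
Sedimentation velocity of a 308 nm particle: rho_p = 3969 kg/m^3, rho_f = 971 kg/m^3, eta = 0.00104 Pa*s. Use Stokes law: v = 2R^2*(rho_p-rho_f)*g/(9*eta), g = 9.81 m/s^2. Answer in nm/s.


Radius R = 308/2 nm = 1.54e-07 m
Density difference = 3969 - 971 = 2998 kg/m^3
v = 2 * R^2 * (rho_p - rho_f) * g / (9 * eta)
v = 2 * (1.54e-07)^2 * 2998 * 9.81 / (9 * 0.00104)
v = 1.49038e-07 m/s = 149.0377 nm/s

149.0377


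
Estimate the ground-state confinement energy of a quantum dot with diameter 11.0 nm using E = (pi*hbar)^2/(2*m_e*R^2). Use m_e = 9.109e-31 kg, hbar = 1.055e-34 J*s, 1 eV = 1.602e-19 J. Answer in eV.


Radius R = 11.0/2 = 5.5 nm = 5.5e-09 m
E = (pi * 1.055e-34)^2 / (2 * 9.109e-31 * (5.5e-09)^2)
E(J) = 1.99333e-21
E = E(J) / 1.602e-19 = 0.0124 eV

0.0124


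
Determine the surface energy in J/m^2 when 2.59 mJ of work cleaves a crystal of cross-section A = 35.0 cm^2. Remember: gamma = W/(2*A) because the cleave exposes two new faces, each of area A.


Convert: A = 35.0 cm^2 = 0.0035 m^2, W = 2.59 mJ = 0.00259 J
Cleaving exposes two faces of area A, so total new surface = 2*A and gamma = W / (2*A)
gamma = 0.00259 / (2 * 0.0035)
gamma = 0.37 J/m^2

0.37


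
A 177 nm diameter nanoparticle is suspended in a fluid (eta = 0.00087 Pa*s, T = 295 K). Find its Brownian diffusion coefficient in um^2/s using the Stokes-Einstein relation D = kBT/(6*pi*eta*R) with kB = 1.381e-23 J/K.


Radius R = 177/2 = 88.5 nm = 8.85e-08 m
D = kB*T / (6*pi*eta*R)
D = 1.381e-23 * 295 / (6 * pi * 0.00087 * 8.85e-08)
D = 2.80706e-12 m^2/s = 2.807 um^2/s

2.807


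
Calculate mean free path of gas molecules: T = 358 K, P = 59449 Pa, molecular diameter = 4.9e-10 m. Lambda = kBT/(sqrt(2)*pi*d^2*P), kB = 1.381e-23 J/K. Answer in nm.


Mean free path: lambda = kB*T / (sqrt(2) * pi * d^2 * P)
lambda = 1.381e-23 * 358 / (sqrt(2) * pi * (4.9e-10)^2 * 59449)
lambda = 7.79606e-08 m
lambda = 77.96 nm

77.96


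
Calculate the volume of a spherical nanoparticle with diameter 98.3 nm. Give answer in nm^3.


Radius r = 98.3/2 = 49.15 nm
Volume V = (4/3) * pi * r^3
V = (4/3) * pi * (49.15)^3
V = 497346.63 nm^3

497346.63


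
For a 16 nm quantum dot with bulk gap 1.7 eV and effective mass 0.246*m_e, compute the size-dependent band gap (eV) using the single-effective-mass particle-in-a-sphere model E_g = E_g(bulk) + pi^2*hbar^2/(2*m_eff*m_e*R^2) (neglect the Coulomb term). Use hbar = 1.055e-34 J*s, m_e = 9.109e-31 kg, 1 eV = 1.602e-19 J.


Radius R = 16/2 nm = 8e-09 m
Confinement energy dE = pi^2 * hbar^2 / (2 * m_eff * m_e * R^2)
dE = pi^2 * (1.055e-34)^2 / (2 * 0.246 * 9.109e-31 * (8e-09)^2) J, divided by 1.602e-19 J/eV
dE = 0.0239 eV
Total band gap = E_g(bulk) + dE = 1.7 + 0.0239 = 1.7239 eV

1.7239


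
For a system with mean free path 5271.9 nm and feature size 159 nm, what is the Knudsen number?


Knudsen number Kn = lambda / L
Kn = 5271.9 / 159
Kn = 33.1566

33.1566


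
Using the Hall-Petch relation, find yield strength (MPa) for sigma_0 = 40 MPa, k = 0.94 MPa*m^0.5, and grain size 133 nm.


d = 133 nm = 1.33e-07 m
sqrt(d) = 0.0003646917
Hall-Petch contribution = k / sqrt(d) = 0.94 / 0.0003646917 = 2577.5 MPa
sigma = sigma_0 + k/sqrt(d) = 40 + 2577.5 = 2617.5 MPa

2617.5


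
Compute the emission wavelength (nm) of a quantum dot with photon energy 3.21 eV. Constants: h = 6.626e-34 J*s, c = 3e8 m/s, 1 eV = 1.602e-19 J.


Convert energy: E = 3.21 eV = 3.21 * 1.602e-19 = 5.14242e-19 J
lambda = h*c / E = 6.626e-34 * 3e8 / 5.14242e-19
lambda = 3.8655e-07 m = 386.5 nm

386.5


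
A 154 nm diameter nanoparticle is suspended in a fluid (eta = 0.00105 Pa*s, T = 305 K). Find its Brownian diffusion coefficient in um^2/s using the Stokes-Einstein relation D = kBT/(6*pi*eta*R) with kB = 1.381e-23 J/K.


Radius R = 154/2 = 77 nm = 7.7e-08 m
D = kB*T / (6*pi*eta*R)
D = 1.381e-23 * 305 / (6 * pi * 0.00105 * 7.7e-08)
D = 2.76384e-12 m^2/s = 2.764 um^2/s

2.764


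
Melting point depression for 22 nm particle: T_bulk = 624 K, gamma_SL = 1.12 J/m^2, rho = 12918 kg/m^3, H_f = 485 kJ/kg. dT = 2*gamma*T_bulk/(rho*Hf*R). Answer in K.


Radius R = 22/2 = 11 nm = 1.1e-08 m
Convert H_f = 485 kJ/kg = 485000 J/kg
dT = 2 * gamma_SL * T_bulk / (rho * H_f * R)
dT = 2 * 1.12 * 624 / (12918 * 485000 * 1.1e-08)
dT = 20.3 K

20.3


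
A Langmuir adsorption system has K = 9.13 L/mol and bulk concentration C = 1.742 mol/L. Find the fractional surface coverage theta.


Langmuir isotherm: theta = K*C / (1 + K*C)
K*C = 9.13 * 1.742 = 15.90446
theta = 15.90446 / (1 + 15.90446) = 15.90446 / 16.90446
theta = 0.9408

0.9408


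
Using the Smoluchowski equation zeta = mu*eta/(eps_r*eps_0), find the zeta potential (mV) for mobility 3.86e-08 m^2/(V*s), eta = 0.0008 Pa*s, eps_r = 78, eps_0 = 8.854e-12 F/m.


Smoluchowski equation: zeta = mu * eta / (eps_r * eps_0)
zeta = 3.86e-08 * 0.0008 / (78 * 8.854e-12)
zeta = 0.044714 V = 44.71 mV

44.71


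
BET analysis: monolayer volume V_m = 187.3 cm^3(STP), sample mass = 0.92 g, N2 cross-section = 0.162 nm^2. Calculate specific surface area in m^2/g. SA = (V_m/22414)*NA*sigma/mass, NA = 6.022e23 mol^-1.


Number of moles in monolayer = V_m / 22414 = 187.3 / 22414 = 0.00835638
Number of molecules = moles * NA = 0.00835638 * 6.022e23
SA = molecules * sigma / mass
SA = (187.3 / 22414) * 6.022e23 * 0.162e-18 / 0.92
SA = 886.1 m^2/g

886.1


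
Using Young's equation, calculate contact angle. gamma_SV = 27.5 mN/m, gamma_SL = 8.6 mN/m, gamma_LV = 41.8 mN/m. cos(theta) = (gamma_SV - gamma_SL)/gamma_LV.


cos(theta) = (gamma_SV - gamma_SL) / gamma_LV
cos(theta) = (27.5 - 8.6) / 41.8
cos(theta) = 0.452153
theta = arccos(0.452153) = 63.12 degrees

63.12


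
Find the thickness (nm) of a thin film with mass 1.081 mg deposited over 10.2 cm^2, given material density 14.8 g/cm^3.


Convert: m = 1.081 mg = 1.0810e-06 kg, A = 10.2 cm^2 = 1.0200e-03 m^2, rho = 14.8 g/cm^3 = 14800 kg/m^3
t = m / (A * rho)
t = 1.0810e-06 / (1.0200e-03 * 14800)
t = 7.1608e-08 m = 71.6 nm

71.6


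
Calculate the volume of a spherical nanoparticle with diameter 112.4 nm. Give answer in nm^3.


Radius r = 112.4/2 = 56.2 nm
Volume V = (4/3) * pi * r^3
V = (4/3) * pi * (56.2)^3
V = 743528.39 nm^3

743528.39


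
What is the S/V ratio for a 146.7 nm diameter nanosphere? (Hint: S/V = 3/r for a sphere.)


Radius r = 146.7/2 = 73.35 nm
S/V = 3 / r = 3 / 73.35
S/V = 0.0409 nm^-1

0.0409


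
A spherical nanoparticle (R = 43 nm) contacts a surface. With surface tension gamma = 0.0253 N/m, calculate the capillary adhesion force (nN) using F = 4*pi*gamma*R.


Convert radius: R = 43 nm = 4.3e-08 m
F = 4 * pi * gamma * R
F = 4 * pi * 0.0253 * 4.3e-08
F = 1.3671e-08 N = 13.671 nN

13.671


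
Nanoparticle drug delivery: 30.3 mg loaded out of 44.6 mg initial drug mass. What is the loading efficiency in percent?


Drug loading efficiency = (drug loaded / drug initial) * 100
DLE = 30.3 / 44.6 * 100
DLE = 0.6794 * 100
DLE = 67.94%

67.94


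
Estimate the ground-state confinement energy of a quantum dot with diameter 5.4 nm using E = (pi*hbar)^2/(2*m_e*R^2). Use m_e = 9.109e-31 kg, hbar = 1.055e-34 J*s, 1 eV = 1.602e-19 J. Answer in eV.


Radius R = 5.4/2 = 2.7 nm = 2.7e-09 m
E = (pi * 1.055e-34)^2 / (2 * 9.109e-31 * (2.7e-09)^2)
E(J) = 8.27135e-21
E = E(J) / 1.602e-19 = 0.0516 eV

0.0516


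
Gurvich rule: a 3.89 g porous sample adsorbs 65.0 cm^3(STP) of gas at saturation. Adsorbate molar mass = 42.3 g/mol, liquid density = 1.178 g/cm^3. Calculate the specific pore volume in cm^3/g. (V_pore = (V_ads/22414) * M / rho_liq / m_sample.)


Moles adsorbed n = V_ads / 22414 = 65.0 / 22414 = 2.899973e-03 mol
Liquid volume V_liq = n * M / rho_liq = 2.899973e-03 * 42.3 / 1.178 = 0.10413 cm^3
Specific pore volume V_pore = V_liq / m_sample = 0.10413 / 3.89
V_pore = 0.0268 cm^3/g

0.0268
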